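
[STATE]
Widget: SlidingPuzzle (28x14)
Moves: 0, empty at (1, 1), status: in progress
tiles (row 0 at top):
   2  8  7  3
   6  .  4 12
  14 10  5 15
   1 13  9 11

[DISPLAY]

┌────┬────┬────┬────┐       
│  2 │  8 │  7 │  3 │       
├────┼────┼────┼────┤       
│  6 │    │  4 │ 12 │       
├────┼────┼────┼────┤       
│ 14 │ 10 │  5 │ 15 │       
├────┼────┼────┼────┤       
│  1 │ 13 │  9 │ 11 │       
└────┴────┴────┴────┘       
Moves: 0                    
                            
                            
                            
                            


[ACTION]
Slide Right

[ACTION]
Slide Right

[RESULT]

┌────┬────┬────┬────┐       
│  2 │  8 │  7 │  3 │       
├────┼────┼────┼────┤       
│    │  6 │  4 │ 12 │       
├────┼────┼────┼────┤       
│ 14 │ 10 │  5 │ 15 │       
├────┼────┼────┼────┤       
│  1 │ 13 │  9 │ 11 │       
└────┴────┴────┴────┘       
Moves: 1                    
                            
                            
                            
                            


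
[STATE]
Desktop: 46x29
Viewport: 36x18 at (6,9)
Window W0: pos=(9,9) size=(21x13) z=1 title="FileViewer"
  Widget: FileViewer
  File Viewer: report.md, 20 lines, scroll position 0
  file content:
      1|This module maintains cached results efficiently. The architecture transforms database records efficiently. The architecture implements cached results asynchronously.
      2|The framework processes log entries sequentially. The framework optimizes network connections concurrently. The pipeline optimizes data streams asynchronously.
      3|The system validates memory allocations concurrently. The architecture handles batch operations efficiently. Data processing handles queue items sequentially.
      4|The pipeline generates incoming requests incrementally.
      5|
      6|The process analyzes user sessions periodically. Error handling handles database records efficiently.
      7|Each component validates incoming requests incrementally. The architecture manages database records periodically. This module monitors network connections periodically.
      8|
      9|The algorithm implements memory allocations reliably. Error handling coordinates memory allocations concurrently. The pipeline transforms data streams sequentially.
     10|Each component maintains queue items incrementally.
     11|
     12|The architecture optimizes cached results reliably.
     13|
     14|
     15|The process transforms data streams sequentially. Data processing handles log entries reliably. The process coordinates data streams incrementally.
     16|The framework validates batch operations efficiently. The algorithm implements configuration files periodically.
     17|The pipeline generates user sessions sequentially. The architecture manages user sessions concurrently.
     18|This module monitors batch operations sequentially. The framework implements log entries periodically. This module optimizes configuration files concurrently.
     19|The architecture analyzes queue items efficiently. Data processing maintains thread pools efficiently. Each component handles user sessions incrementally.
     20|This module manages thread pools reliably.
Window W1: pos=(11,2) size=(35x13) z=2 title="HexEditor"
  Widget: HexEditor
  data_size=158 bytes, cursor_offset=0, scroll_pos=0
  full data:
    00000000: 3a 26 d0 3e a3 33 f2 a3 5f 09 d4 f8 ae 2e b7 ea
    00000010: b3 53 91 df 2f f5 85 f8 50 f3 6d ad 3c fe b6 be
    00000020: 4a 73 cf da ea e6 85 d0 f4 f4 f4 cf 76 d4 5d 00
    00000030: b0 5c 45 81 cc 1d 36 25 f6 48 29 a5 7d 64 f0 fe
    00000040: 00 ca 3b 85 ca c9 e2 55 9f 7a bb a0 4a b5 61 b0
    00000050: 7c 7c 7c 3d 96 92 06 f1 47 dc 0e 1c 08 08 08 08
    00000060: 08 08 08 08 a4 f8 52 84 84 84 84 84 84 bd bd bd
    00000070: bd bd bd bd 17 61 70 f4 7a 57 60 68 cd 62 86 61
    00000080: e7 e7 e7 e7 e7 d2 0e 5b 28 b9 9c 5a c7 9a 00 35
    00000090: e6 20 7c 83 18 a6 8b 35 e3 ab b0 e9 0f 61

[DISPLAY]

   ┏━┃00000040  00 ca 3b 85 ca c9 e2
   ┃ ┃00000050  7c 7c 7c 3d 96 92 06
   ┠─┃00000060  08 08 08 08 a4 f8 52
   ┃T┃00000070  bd bd bd bd 17 61 70
   ┃T┃00000080  e7 e7 e7 e7 e7 d2 0e
   ┃T┗━━━━━━━━━━━━━━━━━━━━━━━━━━━━━━
   ┃The pipeline gener░┃            
   ┃                  ░┃            
   ┃The process analyz░┃            
   ┃Each component val░┃            
   ┃                  ░┃            
   ┃The algorithm impl▼┃            
   ┗━━━━━━━━━━━━━━━━━━━┛            
                                    
                                    
                                    
                                    
                                    


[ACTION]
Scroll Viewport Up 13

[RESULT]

                                    
                                    
     ┏━━━━━━━━━━━━━━━━━━━━━━━━━━━━━━
     ┃ HexEditor                    
     ┠──────────────────────────────
     ┃00000000  3A 26 d0 3e a3 33 f2
     ┃00000010  b3 53 91 df 2f f5 85
     ┃00000020  4a 73 cf da ea e6 85
     ┃00000030  b0 5c 45 81 cc 1d 36
   ┏━┃00000040  00 ca 3b 85 ca c9 e2
   ┃ ┃00000050  7c 7c 7c 3d 96 92 06
   ┠─┃00000060  08 08 08 08 a4 f8 52
   ┃T┃00000070  bd bd bd bd 17 61 70
   ┃T┃00000080  e7 e7 e7 e7 e7 d2 0e
   ┃T┗━━━━━━━━━━━━━━━━━━━━━━━━━━━━━━
   ┃The pipeline gener░┃            
   ┃                  ░┃            
   ┃The process analyz░┃            


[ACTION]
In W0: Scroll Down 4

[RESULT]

                                    
                                    
     ┏━━━━━━━━━━━━━━━━━━━━━━━━━━━━━━
     ┃ HexEditor                    
     ┠──────────────────────────────
     ┃00000000  3A 26 d0 3e a3 33 f2
     ┃00000010  b3 53 91 df 2f f5 85
     ┃00000020  4a 73 cf da ea e6 85
     ┃00000030  b0 5c 45 81 cc 1d 36
   ┏━┃00000040  00 ca 3b 85 ca c9 e2
   ┃ ┃00000050  7c 7c 7c 3d 96 92 06
   ┠─┃00000060  08 08 08 08 a4 f8 52
   ┃ ┃00000070  bd bd bd bd 17 61 70
   ┃T┃00000080  e7 e7 e7 e7 e7 d2 0e
   ┃E┗━━━━━━━━━━━━━━━━━━━━━━━━━━━━━━
   ┃                  █┃            
   ┃The algorithm impl░┃            
   ┃Each component mai░┃            


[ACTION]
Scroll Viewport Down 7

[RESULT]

     ┃00000020  4a 73 cf da ea e6 85
     ┃00000030  b0 5c 45 81 cc 1d 36
   ┏━┃00000040  00 ca 3b 85 ca c9 e2
   ┃ ┃00000050  7c 7c 7c 3d 96 92 06
   ┠─┃00000060  08 08 08 08 a4 f8 52
   ┃ ┃00000070  bd bd bd bd 17 61 70
   ┃T┃00000080  e7 e7 e7 e7 e7 d2 0e
   ┃E┗━━━━━━━━━━━━━━━━━━━━━━━━━━━━━━
   ┃                  █┃            
   ┃The algorithm impl░┃            
   ┃Each component mai░┃            
   ┃                  ░┃            
   ┃The architecture o░┃            
   ┃                  ▼┃            
   ┗━━━━━━━━━━━━━━━━━━━┛            
                                    
                                    
                                    


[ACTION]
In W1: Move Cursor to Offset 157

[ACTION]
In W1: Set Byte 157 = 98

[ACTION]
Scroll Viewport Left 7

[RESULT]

           ┃00000020  4a 73 cf da ea
           ┃00000030  b0 5c 45 81 cc
         ┏━┃00000040  00 ca 3b 85 ca
         ┃ ┃00000050  7c 7c 7c 3d 96
         ┠─┃00000060  08 08 08 08 a4
         ┃ ┃00000070  bd bd bd bd 17
         ┃T┃00000080  e7 e7 e7 e7 e7
         ┃E┗━━━━━━━━━━━━━━━━━━━━━━━━
         ┃                  █┃      
         ┃The algorithm impl░┃      
         ┃Each component mai░┃      
         ┃                  ░┃      
         ┃The architecture o░┃      
         ┃                  ▼┃      
         ┗━━━━━━━━━━━━━━━━━━━┛      
                                    
                                    
                                    


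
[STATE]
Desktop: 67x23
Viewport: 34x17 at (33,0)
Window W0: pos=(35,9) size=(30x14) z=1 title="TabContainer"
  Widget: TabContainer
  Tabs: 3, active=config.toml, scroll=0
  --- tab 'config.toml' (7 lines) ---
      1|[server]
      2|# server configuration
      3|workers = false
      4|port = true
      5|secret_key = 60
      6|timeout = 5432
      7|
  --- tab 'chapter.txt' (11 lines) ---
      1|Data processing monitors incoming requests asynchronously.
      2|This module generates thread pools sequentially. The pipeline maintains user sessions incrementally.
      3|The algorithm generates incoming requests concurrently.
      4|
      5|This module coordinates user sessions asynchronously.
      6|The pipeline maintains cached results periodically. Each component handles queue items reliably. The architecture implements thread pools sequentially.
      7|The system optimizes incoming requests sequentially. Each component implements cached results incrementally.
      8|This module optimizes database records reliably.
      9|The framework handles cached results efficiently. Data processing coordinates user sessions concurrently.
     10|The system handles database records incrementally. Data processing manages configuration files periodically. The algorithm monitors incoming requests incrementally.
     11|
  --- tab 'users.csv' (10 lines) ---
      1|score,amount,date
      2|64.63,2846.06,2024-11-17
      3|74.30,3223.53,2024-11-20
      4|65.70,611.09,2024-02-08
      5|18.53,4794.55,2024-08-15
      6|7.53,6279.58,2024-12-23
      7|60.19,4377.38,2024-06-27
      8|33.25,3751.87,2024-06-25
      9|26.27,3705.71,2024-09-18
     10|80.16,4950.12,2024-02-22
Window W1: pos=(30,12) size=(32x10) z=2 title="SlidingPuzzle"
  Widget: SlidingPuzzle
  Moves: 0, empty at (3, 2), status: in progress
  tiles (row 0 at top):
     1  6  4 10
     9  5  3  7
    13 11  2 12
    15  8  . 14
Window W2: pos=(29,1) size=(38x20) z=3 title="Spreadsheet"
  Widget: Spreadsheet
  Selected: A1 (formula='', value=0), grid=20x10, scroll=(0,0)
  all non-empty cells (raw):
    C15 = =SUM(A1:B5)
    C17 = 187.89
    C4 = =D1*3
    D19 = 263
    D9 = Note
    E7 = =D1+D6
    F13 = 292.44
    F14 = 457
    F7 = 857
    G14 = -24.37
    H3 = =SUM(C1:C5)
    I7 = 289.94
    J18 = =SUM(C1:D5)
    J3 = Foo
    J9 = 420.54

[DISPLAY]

                                  
━━━━━━━━━━━━━━━━━━━━━━━━━━━━━━━━━┓
readsheet                        ┃
─────────────────────────────────┨
                                 ┃
    A       B       C       D    ┃
---------------------------------┃
      [0]       0       0       0┃
        0       0       0       0┃
        0       0       0       0┃
        0       0       0       0┃
        0       0       0       0┃
        0       0       0       0┃
        0       0       0       0┃
        0       0       0       0┃
        0       0       0Note    ┃
        0       0       0       0┃


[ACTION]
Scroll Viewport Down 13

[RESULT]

---------------------------------┃
      [0]       0       0       0┃
        0       0       0       0┃
        0       0       0       0┃
        0       0       0       0┃
        0       0       0       0┃
        0       0       0       0┃
        0       0       0       0┃
        0       0       0       0┃
        0       0       0Note    ┃
        0       0       0       0┃
        0       0       0       0┃
        0       0       0       0┃
        0       0       0       0┃
━━━━━━━━━━━━━━━━━━━━━━━━━━━━━━━━━┛
━━━━━━━━━━━━━━━━━━━━━━━━━━━━┛  ┃  
  ┗━━━━━━━━━━━━━━━━━━━━━━━━━━━━┛  


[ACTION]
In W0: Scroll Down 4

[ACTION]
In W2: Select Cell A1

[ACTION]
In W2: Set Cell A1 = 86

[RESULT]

---------------------------------┃
     [86]       0       0       0┃
        0       0       0       0┃
        0       0       0       0┃
        0       0       0       0┃
        0       0       0       0┃
        0       0       0       0┃
        0       0       0       0┃
        0       0       0       0┃
        0       0       0Note    ┃
        0       0       0       0┃
        0       0       0       0┃
        0       0       0       0┃
        0       0       0       0┃
━━━━━━━━━━━━━━━━━━━━━━━━━━━━━━━━━┛
━━━━━━━━━━━━━━━━━━━━━━━━━━━━┛  ┃  
  ┗━━━━━━━━━━━━━━━━━━━━━━━━━━━━┛  


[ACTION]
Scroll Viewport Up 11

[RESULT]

                                  
━━━━━━━━━━━━━━━━━━━━━━━━━━━━━━━━━┓
readsheet                        ┃
─────────────────────────────────┨
 86                              ┃
    A       B       C       D    ┃
---------------------------------┃
     [86]       0       0       0┃
        0       0       0       0┃
        0       0       0       0┃
        0       0       0       0┃
        0       0       0       0┃
        0       0       0       0┃
        0       0       0       0┃
        0       0       0       0┃
        0       0       0Note    ┃
        0       0       0       0┃


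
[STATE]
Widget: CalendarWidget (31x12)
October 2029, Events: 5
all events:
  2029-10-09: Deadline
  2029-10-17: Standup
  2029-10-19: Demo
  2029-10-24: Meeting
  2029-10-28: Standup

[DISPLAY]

          October 2029         
Mo Tu We Th Fr Sa Su           
 1  2  3  4  5  6  7           
 8  9* 10 11 12 13 14          
15 16 17* 18 19* 20 21         
22 23 24* 25 26 27 28*         
29 30 31                       
                               
                               
                               
                               
                               


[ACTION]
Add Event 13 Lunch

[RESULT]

          October 2029         
Mo Tu We Th Fr Sa Su           
 1  2  3  4  5  6  7           
 8  9* 10 11 12 13* 14         
15 16 17* 18 19* 20 21         
22 23 24* 25 26 27 28*         
29 30 31                       
                               
                               
                               
                               
                               


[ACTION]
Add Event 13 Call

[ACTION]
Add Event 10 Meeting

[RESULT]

          October 2029         
Mo Tu We Th Fr Sa Su           
 1  2  3  4  5  6  7           
 8  9* 10* 11 12 13* 14        
15 16 17* 18 19* 20 21         
22 23 24* 25 26 27 28*         
29 30 31                       
                               
                               
                               
                               
                               


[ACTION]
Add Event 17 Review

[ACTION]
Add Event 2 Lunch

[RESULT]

          October 2029         
Mo Tu We Th Fr Sa Su           
 1  2*  3  4  5  6  7          
 8  9* 10* 11 12 13* 14        
15 16 17* 18 19* 20 21         
22 23 24* 25 26 27 28*         
29 30 31                       
                               
                               
                               
                               
                               


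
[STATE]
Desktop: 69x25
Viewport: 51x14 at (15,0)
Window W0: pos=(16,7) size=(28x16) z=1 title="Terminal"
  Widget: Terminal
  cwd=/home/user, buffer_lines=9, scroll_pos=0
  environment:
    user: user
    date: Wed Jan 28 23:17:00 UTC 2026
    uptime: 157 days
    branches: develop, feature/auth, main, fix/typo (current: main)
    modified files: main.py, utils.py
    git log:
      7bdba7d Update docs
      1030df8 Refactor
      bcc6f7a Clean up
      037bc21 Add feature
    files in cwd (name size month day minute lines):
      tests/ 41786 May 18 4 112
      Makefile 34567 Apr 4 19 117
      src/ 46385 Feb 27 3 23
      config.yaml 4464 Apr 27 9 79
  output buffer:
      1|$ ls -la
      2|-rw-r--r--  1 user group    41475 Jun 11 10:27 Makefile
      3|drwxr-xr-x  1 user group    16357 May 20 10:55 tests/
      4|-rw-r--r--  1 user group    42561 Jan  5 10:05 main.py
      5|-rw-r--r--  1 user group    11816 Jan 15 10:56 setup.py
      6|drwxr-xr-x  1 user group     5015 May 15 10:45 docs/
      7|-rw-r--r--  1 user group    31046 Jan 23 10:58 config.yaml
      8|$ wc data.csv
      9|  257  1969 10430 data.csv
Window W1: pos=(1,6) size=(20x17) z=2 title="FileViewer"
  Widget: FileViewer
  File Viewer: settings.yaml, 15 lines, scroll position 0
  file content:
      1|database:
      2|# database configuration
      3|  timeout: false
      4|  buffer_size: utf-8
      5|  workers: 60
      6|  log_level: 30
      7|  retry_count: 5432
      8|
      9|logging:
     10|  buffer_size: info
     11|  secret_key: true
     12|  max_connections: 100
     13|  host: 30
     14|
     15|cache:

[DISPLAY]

                                                   
                                                   
                                                   
                                                   
                                                   
                                                   
━━━━━┓                                             
     ┃━━━━━━━━━━━━━━━━━━━━━━┓                      
─────┨minal                 ┃                      
    ▲┃──────────────────────┨                      
nfig█┃ -la                  ┃                      
lse ░┃r--r--  1 user group  ┃                      
: ut░┃r-xr-x  1 user group  ┃                      
    ░┃r--r--  1 user group  ┃                      


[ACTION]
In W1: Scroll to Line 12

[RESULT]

                                                   
                                                   
                                                   
                                                   
                                                   
                                                   
━━━━━┓                                             
     ┃━━━━━━━━━━━━━━━━━━━━━━┓                      
─────┨minal                 ┃                      
lse ▲┃──────────────────────┨                      
: ut░┃ -la                  ┃                      
    ░┃r--r--  1 user group  ┃                      
30  ░┃r-xr-x  1 user group  ┃                      
: 54░┃r--r--  1 user group  ┃                      


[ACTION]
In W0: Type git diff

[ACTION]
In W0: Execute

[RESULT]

                                                   
                                                   
                                                   
                                                   
                                                   
                                                   
━━━━━┓                                             
     ┃━━━━━━━━━━━━━━━━━━━━━━┓                      
─────┨minal                 ┃                      
lse ▲┃──────────────────────┨                      
: ut░┃r-xr-x  1 user group  ┃                      
    ░┃r--r--  1 user group  ┃                      
30  ░┃ data.csv             ┃                      
: 54░┃7  1969 10430 data.csv┃                      


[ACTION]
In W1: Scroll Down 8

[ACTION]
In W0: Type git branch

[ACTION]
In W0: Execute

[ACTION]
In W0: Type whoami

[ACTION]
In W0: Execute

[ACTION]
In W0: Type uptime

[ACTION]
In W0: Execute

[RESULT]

                                                   
                                                   
                                                   
                                                   
                                                   
                                                   
━━━━━┓                                             
     ┃━━━━━━━━━━━━━━━━━━━━━━┓                      
─────┨minal                 ┃                      
lse ▲┃──────────────────────┨                      
: ut░┃pdated                ┃                      
    ░┃ort sys               ┃                      
30  ░┃t branch              ┃                      
: 54░┃velop                 ┃                      


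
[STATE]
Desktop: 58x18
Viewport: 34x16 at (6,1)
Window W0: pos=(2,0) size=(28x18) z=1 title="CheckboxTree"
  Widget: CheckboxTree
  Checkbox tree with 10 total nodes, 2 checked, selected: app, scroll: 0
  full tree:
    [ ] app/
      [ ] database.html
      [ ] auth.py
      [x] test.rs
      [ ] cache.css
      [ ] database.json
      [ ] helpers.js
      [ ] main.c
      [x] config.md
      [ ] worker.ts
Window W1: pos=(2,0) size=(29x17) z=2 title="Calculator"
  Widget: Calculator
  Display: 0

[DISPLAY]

lculator                ┃         
────────────────────────┨         
                       0┃         
─┬───┬───┬───┐          ┃         
 │ 8 │ 9 │ ÷ │          ┃         
─┼───┼───┼───┤          ┃         
 │ 5 │ 6 │ × │          ┃         
─┼───┼───┼───┤          ┃         
 │ 2 │ 3 │ - │          ┃         
─┼───┼───┼───┤          ┃         
 │ . │ = │ + │          ┃         
─┼───┼───┼───┤          ┃         
 │ MC│ MR│ M+│          ┃         
─┴───┴───┴───┘          ┃         
                        ┃         
━━━━━━━━━━━━━━━━━━━━━━━━┛         


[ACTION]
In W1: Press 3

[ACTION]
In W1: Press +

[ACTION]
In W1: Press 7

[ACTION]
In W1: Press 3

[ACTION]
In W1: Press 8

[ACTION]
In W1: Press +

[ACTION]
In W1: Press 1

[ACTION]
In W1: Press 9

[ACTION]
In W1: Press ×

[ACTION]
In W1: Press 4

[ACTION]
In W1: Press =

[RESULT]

lculator                ┃         
────────────────────────┨         
                    3040┃         
─┬───┬───┬───┐          ┃         
 │ 8 │ 9 │ ÷ │          ┃         
─┼───┼───┼───┤          ┃         
 │ 5 │ 6 │ × │          ┃         
─┼───┼───┼───┤          ┃         
 │ 2 │ 3 │ - │          ┃         
─┼───┼───┼───┤          ┃         
 │ . │ = │ + │          ┃         
─┼───┼───┼───┤          ┃         
 │ MC│ MR│ M+│          ┃         
─┴───┴───┴───┘          ┃         
                        ┃         
━━━━━━━━━━━━━━━━━━━━━━━━┛         


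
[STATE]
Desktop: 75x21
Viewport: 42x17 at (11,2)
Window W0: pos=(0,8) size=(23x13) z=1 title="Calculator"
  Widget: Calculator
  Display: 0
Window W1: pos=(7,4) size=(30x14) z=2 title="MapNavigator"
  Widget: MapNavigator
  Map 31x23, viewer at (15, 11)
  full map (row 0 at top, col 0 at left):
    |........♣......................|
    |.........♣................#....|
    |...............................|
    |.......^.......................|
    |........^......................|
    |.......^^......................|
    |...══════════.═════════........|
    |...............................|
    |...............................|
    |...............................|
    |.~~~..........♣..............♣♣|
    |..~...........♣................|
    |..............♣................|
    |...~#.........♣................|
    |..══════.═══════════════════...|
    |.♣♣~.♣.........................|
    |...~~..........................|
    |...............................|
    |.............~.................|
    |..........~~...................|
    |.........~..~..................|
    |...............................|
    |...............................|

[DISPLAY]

                                          
                                          
━━━━━━━━━━━━━━━━━━━━━━━━━┓                
pNavigator               ┃                
─────────────────────────┨                
═════════.═════════......┃                
.........................┃                
.........................┃                
.........................┃                
..........♣..............┃                
..........♣@.............┃                
..........♣..............┃                
#.........♣..............┃                
════.═══════════════════.┃                
.♣.......................┃                
━━━━━━━━━━━━━━━━━━━━━━━━━┛                
──┼───┤    ┃                              


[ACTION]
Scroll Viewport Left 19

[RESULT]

                                          
                                          
       ┏━━━━━━━━━━━━━━━━━━━━━━━━━━━━┓     
       ┃ MapNavigator               ┃     
       ┠────────────────────────────┨     
       ┃..══════════.═════════......┃     
┏━━━━━━┃............................┃     
┃ Calcu┃............................┃     
┠──────┃............................┃     
┃      ┃~~~..........♣..............┃     
┃┌───┬─┃.~...........♣@.............┃     
┃│ 7 │ ┃.............♣..............┃     
┃├───┼─┃..~#.........♣..............┃     
┃│ 4 │ ┃.══════.═══════════════════.┃     
┃├───┼─┃♣♣~.♣.......................┃     
┃│ 1 │ ┗━━━━━━━━━━━━━━━━━━━━━━━━━━━━┛     
┃├───┼───┼───┼───┤    ┃                   


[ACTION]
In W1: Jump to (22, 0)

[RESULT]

                                          
                                          
       ┏━━━━━━━━━━━━━━━━━━━━━━━━━━━━┓     
       ┃ MapNavigator               ┃     
       ┠────────────────────────────┨     
       ┃                            ┃     
┏━━━━━━┃                            ┃     
┃ Calcu┃                            ┃     
┠──────┃                            ┃     
┃      ┃                            ┃     
┃┌───┬─┃♣.............@........     ┃     
┃│ 7 │ ┃.♣................#....     ┃     
┃├───┼─┃.......................     ┃     
┃│ 4 │ ┃.......................     ┃     
┃├───┼─┃^......................     ┃     
┃│ 1 │ ┗━━━━━━━━━━━━━━━━━━━━━━━━━━━━┛     
┃├───┼───┼───┼───┤    ┃                   


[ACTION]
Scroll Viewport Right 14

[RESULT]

                                          
                                          
━━━━━━━━━━━━━━━━━━━━━━┓                   
vigator               ┃                   
──────────────────────┨                   
                      ┃                   
                      ┃                   
                      ┃                   
                      ┃                   
                      ┃                   
........@........     ┃                   
............#....     ┃                   
.................     ┃                   
.................     ┃                   
.................     ┃                   
━━━━━━━━━━━━━━━━━━━━━━┛                   
───┤    ┃                                 


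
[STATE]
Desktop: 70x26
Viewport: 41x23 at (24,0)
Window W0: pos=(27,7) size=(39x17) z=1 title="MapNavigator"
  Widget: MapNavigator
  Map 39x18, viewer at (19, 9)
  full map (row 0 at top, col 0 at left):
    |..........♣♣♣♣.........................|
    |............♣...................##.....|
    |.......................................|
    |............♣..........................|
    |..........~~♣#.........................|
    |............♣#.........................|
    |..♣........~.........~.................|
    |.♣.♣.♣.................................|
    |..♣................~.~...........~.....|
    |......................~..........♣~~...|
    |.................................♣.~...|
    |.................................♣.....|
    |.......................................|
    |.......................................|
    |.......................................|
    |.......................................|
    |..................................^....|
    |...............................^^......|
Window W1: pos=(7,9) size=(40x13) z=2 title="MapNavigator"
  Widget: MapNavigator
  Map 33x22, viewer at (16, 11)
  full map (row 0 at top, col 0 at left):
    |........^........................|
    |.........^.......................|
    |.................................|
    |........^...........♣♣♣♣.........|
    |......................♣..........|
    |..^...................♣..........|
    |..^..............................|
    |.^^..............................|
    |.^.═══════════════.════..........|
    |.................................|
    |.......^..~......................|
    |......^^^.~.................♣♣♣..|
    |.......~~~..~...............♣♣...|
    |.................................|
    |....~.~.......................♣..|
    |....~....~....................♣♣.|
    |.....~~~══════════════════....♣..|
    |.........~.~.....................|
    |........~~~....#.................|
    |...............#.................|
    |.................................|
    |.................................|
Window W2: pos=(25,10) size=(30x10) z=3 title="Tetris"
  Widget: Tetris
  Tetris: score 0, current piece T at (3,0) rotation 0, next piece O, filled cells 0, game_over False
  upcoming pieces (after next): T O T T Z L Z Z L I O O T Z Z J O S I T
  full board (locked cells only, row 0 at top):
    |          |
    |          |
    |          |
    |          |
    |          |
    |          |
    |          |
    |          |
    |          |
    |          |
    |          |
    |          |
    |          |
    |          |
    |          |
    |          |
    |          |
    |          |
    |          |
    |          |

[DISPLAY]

                                         
                                         
                                         
                                         
                                         
                                         
                                         
   ┏━━━━━━━━━━━━━━━━━━━━━━━━━━━━━━━━━━━━━
   ┃ MapNavigator                        
━━━━━━━━━━━━━━━━━━━━━━┓──────────────────
 ┏━━━━━━━━━━━━━━━━━━━━━━━━━━━━┓..........
─┃ Tetris                     ┃..........
.┠────────────────────────────┨..........
═┃          │Next:            ┃..........
.┃          │▓▓               ┃..........
.┃          │▓▓               ┃.....~....
.┃          │                 ┃.....♣~~..
.┃          │                 ┃.....♣.~..
.┃          │                 ┃.....♣....
.┗━━━━━━━━━━━━━━━━━━━━━━━━━━━━┛..........
.................♣♣.  ┃..................
━━━━━━━━━━━━━━━━━━━━━━┛..................
   ┃.....................................


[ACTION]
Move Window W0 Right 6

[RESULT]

                                         
                                         
                                         
                                         
                                         
                                         
                                         
       ┏━━━━━━━━━━━━━━━━━━━━━━━━━━━━━━━━━
       ┃ MapNavigator                    
━━━━━━━━━━━━━━━━━━━━━━┓──────────────────
 ┏━━━━━━━━━━━━━━━━━━━━━━━━━━━━┓..........
─┃ Tetris                     ┃..........
.┠────────────────────────────┨..........
═┃          │Next:            ┃..........
.┃          │▓▓               ┃..........
.┃          │▓▓               ┃.........~
.┃          │                 ┃.........♣
.┃          │                 ┃.........♣
.┃          │                 ┃.........♣
.┗━━━━━━━━━━━━━━━━━━━━━━━━━━━━┛..........
.................♣♣.  ┃..................
━━━━━━━━━━━━━━━━━━━━━━┛..................
       ┃.................................


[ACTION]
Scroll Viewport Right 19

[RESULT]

                                         
                                         
                                         
                                         
                                         
                                         
                                         
  ┏━━━━━━━━━━━━━━━━━━━━━━━━━━━━━━━━━━━━━┓
  ┃ MapNavigator                        ┃
━━━━━━━━━━━━━━━━━┓──────────────────────┨
━━━━━━━━━━━━━━━━━━━━━━━━━┓..............┃
tris                     ┃..............┃
─────────────────────────┨..............┃
       │Next:            ┃..............┃
       │▓▓               ┃..............┃
       │▓▓               ┃.........~....┃
       │                 ┃.........♣~~..┃
       │                 ┃.........♣.~..┃
       │                 ┃.........♣....┃
━━━━━━━━━━━━━━━━━━━━━━━━━┛..............┃
............♣♣.  ┃......................┃
━━━━━━━━━━━━━━━━━┛......................┃
  ┃.....................................┃


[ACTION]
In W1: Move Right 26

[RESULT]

                                         
                                         
                                         
                                         
                                         
                                         
                                         
  ┏━━━━━━━━━━━━━━━━━━━━━━━━━━━━━━━━━━━━━┓
  ┃ MapNavigator                        ┃
━━━━━━━━━━━━━━━━━┓──────────────────────┨
━━━━━━━━━━━━━━━━━━━━━━━━━┓..............┃
tris                     ┃..............┃
─────────────────────────┨..............┃
       │Next:            ┃..............┃
       │▓▓               ┃..............┃
       │▓▓               ┃.........~....┃
       │                 ┃.........♣~~..┃
       │                 ┃.........♣.~..┃
       │                 ┃.........♣....┃
━━━━━━━━━━━━━━━━━━━━━━━━━┛..............┃
                 ┃......................┃
━━━━━━━━━━━━━━━━━┛......................┃
  ┃.....................................┃


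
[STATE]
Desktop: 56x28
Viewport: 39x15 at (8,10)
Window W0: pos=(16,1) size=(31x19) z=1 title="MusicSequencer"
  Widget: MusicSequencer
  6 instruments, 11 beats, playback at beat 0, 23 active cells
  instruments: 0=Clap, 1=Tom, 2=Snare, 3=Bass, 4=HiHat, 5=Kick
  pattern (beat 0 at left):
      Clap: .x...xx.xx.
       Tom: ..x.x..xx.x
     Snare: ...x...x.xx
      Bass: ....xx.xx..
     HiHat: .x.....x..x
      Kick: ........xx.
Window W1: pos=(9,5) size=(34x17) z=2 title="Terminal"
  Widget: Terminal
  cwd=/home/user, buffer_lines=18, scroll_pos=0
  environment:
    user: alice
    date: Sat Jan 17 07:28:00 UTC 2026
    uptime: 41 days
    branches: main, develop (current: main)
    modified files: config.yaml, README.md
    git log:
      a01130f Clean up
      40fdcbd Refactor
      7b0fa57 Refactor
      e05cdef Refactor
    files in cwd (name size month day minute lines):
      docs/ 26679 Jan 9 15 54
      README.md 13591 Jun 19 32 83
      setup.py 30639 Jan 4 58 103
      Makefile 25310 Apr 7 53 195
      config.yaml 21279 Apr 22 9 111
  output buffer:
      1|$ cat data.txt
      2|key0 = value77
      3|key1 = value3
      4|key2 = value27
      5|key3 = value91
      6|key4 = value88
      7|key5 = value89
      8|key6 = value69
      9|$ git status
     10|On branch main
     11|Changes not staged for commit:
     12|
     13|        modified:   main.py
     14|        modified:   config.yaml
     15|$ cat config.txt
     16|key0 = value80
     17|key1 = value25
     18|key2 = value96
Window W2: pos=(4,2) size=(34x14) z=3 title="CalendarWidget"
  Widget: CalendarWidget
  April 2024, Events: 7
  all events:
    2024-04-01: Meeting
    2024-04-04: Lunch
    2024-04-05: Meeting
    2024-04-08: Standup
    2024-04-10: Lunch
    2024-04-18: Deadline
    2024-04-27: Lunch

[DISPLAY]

23 24 25 26 27* 28           ┃    ┃   ┃
30                           ┃    ┃   ┃
                             ┃    ┃   ┃
                             ┃    ┃   ┃
                             ┃    ┃   ┃
━━━━━━━━━━━━━━━━━━━━━━━━━━━━━┛    ┃   ┃
 ┃$ git status                    ┃   ┃
 ┃On branch main                  ┃   ┃
 ┃Changes not staged for commit:  ┃   ┃
 ┃                                ┃━━━┛
 ┃        modified:   main.py     ┃    
 ┗━━━━━━━━━━━━━━━━━━━━━━━━━━━━━━━━┛    
                                       
                                       
                                       


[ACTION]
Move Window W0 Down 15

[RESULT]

23 24 25 26 27* 28           ┃    ┃   ┃
30                           ┃    ┃───┨
                             ┃    ┃   ┃
                             ┃    ┃   ┃
                             ┃    ┃   ┃
━━━━━━━━━━━━━━━━━━━━━━━━━━━━━┛    ┃   ┃
 ┃$ git status                    ┃   ┃
 ┃On branch main                  ┃   ┃
 ┃Changes not staged for commit:  ┃   ┃
 ┃                                ┃   ┃
 ┃        modified:   main.py     ┃   ┃
 ┗━━━━━━━━━━━━━━━━━━━━━━━━━━━━━━━━┛   ┃
        ┃                             ┃
        ┃                             ┃
        ┃                             ┃


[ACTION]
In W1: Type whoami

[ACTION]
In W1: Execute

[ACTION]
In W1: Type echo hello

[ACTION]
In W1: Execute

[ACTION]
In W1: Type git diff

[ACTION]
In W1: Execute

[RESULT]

23 24 25 26 27* 28           ┃    ┃   ┃
30                           ┃    ┃───┨
                             ┃    ┃   ┃
                             ┃    ┃   ┃
                             ┃py  ┃   ┃
━━━━━━━━━━━━━━━━━━━━━━━━━━━━━┛    ┃   ┃
 ┃+++ b/main.py                   ┃   ┃
 ┃@@ -1,3 +1,4 @@                 ┃   ┃
 ┃+# updated                      ┃   ┃
 ┃ import sys                     ┃   ┃
 ┃$ █                             ┃   ┃
 ┗━━━━━━━━━━━━━━━━━━━━━━━━━━━━━━━━┛   ┃
        ┃                             ┃
        ┃                             ┃
        ┃                             ┃
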